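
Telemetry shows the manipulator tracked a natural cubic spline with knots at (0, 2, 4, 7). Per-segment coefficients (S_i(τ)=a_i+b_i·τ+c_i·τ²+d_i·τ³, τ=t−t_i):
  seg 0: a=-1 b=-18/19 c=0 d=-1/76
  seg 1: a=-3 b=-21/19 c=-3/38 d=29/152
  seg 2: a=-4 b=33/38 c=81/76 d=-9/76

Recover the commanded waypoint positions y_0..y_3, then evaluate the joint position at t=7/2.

y_0=-1 y_1=-3 y_2=-4 y_3=5
S(7/2) = -5097/1216

y_0 = S_0(0) = a_0 = -1
y_1 = S_1(0) = a_1 = -3
y_2 = S_2(0) = a_2 = -4
y_3 = S_2(3) = 5
t_q=7/2 is in segment 1 (τ=3/2); S_1(τ)=-5097/1216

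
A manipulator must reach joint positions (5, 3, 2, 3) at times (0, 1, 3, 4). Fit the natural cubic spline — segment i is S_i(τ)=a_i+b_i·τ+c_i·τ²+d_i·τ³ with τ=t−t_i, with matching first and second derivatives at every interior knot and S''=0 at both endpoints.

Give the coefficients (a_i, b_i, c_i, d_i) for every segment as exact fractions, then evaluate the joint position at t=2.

  seg 0: a=5 b=-35/16 c=0 d=3/16
  seg 1: a=3 b=-13/8 c=9/16 d=0
  seg 2: a=2 b=5/8 c=9/16 d=-3/16
S(2) = 31/16

Δ: Δ0=-2, Δ1=-1/2, Δ2=1
row 1: diag=6, rhs=9; c'=1/3, d'=3/2
row 2: denom=6−2·1/3=16/3; d'=(9−2·3/2)/(16/3)=9/8
back: M2=9/8
back: M1=3/2−1/3·9/8=9/8
M: M0=0, M1=9/8, M2=9/8, M3=0
seg 0: a=5, c=M0/2=0, d=(M1−M0)/(6·1)=3/16, b=Δ0−h0·(2M0+M1)/6=-35/16
seg 1: a=3, c=M1/2=9/16, d=(M2−M1)/(6·2)=0, b=Δ1−h1·(2M1+M2)/6=-13/8
seg 2: a=2, c=M2/2=9/16, d=(M3−M2)/(6·1)=-3/16, b=Δ2−h2·(2M2+M3)/6=5/8
t_q=2 → seg 1, τ=1; S=3+-13/8·τ+9/16·τ²+0·τ³=31/16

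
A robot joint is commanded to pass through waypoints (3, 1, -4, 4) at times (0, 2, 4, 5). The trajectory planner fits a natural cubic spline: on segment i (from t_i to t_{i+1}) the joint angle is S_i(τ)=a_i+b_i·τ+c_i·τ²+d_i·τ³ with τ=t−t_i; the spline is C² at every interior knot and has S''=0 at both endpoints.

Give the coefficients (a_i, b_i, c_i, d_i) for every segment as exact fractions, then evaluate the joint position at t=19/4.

  seg 0: a=3 b=4/11 c=0 d=-15/44
  seg 1: a=1 b=-41/11 c=-45/22 d=117/88
  seg 2: a=-4 b=89/22 c=261/44 d=-87/44
S(19/4) = 4327/2816

Δ: Δ0=-1, Δ1=-5/2, Δ2=8
row 1: diag=8, rhs=-9; c'=1/4, d'=-9/8
row 2: denom=6−2·1/4=11/2; d'=(63−2·-9/8)/(11/2)=261/22
back: M2=261/22
back: M1=-9/8−1/4·261/22=-45/11
M: M0=0, M1=-45/11, M2=261/22, M3=0
seg 0: a=3, c=M0/2=0, d=(M1−M0)/(6·2)=-15/44, b=Δ0−h0·(2M0+M1)/6=4/11
seg 1: a=1, c=M1/2=-45/22, d=(M2−M1)/(6·2)=117/88, b=Δ1−h1·(2M1+M2)/6=-41/11
seg 2: a=-4, c=M2/2=261/44, d=(M3−M2)/(6·1)=-87/44, b=Δ2−h2·(2M2+M3)/6=89/22
t_q=19/4 → seg 2, τ=3/4; S=-4+89/22·τ+261/44·τ²+-87/44·τ³=4327/2816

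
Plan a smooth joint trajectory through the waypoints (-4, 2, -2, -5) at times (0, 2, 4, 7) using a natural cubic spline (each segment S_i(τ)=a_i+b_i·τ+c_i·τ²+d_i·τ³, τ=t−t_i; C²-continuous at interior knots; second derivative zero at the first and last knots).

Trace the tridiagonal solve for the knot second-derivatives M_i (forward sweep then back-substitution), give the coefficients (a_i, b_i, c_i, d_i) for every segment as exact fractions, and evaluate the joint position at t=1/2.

Δ: Δ0=3, Δ1=-2, Δ2=-1
row 1: diag=8, rhs=-30; c'=1/4, d'=-15/4
row 2: denom=10−2·1/4=19/2; d'=(6−2·-15/4)/(19/2)=27/19
back: M2=27/19
back: M1=-15/4−1/4·27/19=-78/19
M: M0=0, M1=-78/19, M2=27/19, M3=0
seg 0: a=-4, c=M0/2=0, d=(M1−M0)/(6·2)=-13/38, b=Δ0−h0·(2M0+M1)/6=83/19
seg 1: a=2, c=M1/2=-39/19, d=(M2−M1)/(6·2)=35/76, b=Δ1−h1·(2M1+M2)/6=5/19
seg 2: a=-2, c=M2/2=27/38, d=(M3−M2)/(6·3)=-3/38, b=Δ2−h2·(2M2+M3)/6=-46/19
t_q=1/2 → seg 0, τ=1/2; S=-4+83/19·τ+0·τ²+-13/38·τ³=-565/304

  seg 0: a=-4 b=83/19 c=0 d=-13/38
  seg 1: a=2 b=5/19 c=-39/19 d=35/76
  seg 2: a=-2 b=-46/19 c=27/38 d=-3/38
S(1/2) = -565/304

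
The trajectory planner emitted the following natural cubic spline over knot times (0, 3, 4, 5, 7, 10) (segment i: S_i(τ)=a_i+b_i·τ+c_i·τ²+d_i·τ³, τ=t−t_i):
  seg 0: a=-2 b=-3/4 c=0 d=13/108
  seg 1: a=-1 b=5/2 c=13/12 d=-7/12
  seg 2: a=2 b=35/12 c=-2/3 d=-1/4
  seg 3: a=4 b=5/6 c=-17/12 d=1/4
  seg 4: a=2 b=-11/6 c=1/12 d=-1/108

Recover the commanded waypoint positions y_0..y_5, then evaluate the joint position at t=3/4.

y_0 = S_0(0) = a_0 = -2
y_1 = S_1(0) = a_1 = -1
y_2 = S_2(0) = a_2 = 2
y_3 = S_3(0) = a_3 = 4
y_4 = S_4(0) = a_4 = 2
y_5 = S_4(3) = -3
t_q=3/4 is in segment 0 (τ=3/4); S_0(τ)=-643/256

y_0=-2 y_1=-1 y_2=2 y_3=4 y_4=2 y_5=-3
S(3/4) = -643/256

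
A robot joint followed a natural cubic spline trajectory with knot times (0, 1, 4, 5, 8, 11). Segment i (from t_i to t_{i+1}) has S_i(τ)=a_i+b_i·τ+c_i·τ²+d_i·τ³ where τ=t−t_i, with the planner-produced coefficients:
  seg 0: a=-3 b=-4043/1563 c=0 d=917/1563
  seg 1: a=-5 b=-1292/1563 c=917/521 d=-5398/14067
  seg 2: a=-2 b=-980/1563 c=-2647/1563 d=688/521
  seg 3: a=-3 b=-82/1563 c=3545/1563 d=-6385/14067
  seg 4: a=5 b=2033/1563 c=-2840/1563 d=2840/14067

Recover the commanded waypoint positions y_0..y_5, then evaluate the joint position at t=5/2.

y_0=-3 y_1=-5 y_2=-2 y_3=-3 y_4=5 y_5=-2
S(5/2) = -3725/1042

y_0 = S_0(0) = a_0 = -3
y_1 = S_1(0) = a_1 = -5
y_2 = S_2(0) = a_2 = -2
y_3 = S_3(0) = a_3 = -3
y_4 = S_4(0) = a_4 = 5
y_5 = S_4(3) = -2
t_q=5/2 is in segment 1 (τ=3/2); S_1(τ)=-3725/1042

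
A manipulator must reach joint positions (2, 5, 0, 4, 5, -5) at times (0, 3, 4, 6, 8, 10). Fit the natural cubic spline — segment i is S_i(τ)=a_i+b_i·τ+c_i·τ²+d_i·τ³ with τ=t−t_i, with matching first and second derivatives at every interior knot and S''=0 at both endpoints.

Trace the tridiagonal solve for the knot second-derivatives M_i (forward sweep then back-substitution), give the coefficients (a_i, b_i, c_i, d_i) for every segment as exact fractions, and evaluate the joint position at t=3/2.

Δ: Δ0=1, Δ1=-5, Δ2=2, Δ3=1/2, Δ4=-5
row 1: diag=8, rhs=-36; c'=1/8, d'=-9/2
row 2: denom=6−1·1/8=47/8; d'=(42−1·-9/2)/(47/8)=372/47
row 3: denom=8−2·16/47=344/47; d'=(-9−2·372/47)/(344/47)=-1167/344
row 4: denom=8−2·47/172=641/86; d'=(-33−2·-1167/344)/(641/86)=-4509/1282
back: M4=-4509/1282
back: M3=-1167/344−47/172·-4509/1282=-3117/1282
back: M2=372/47−16/47·-3117/1282=5604/641
back: M1=-9/2−1/8·5604/641=-3585/641
M: M0=0, M1=-3585/641, M2=5604/641, M3=-3117/1282, M4=-4509/1282, M5=0
seg 0: a=2, c=M0/2=0, d=(M1−M0)/(6·3)=-1195/3846, b=Δ0−h0·(2M0+M1)/6=4867/1282
seg 1: a=5, c=M1/2=-3585/1282, d=(M2−M1)/(6·1)=3063/1282, b=Δ1−h1·(2M1+M2)/6=-2944/641
seg 2: a=0, c=M2/2=2802/641, d=(M3−M2)/(6·2)=-4775/5128, b=Δ2−h2·(2M2+M3)/6=-3869/1282
seg 3: a=4, c=M3/2=-3117/2564, d=(M4−M3)/(6·2)=-58/641, b=Δ3−h3·(2M3+M4)/6=2111/641
seg 4: a=5, c=M4/2=-4509/2564, d=(M5−M4)/(6·2)=1503/5128, b=Δ4−h4·(2M4+M5)/6=-1702/641
t_q=3/2 → seg 0, τ=3/2; S=2+4867/1282·τ+0·τ²+-1195/3846·τ³=68161/10256

  seg 0: a=2 b=4867/1282 c=0 d=-1195/3846
  seg 1: a=5 b=-2944/641 c=-3585/1282 d=3063/1282
  seg 2: a=0 b=-3869/1282 c=2802/641 d=-4775/5128
  seg 3: a=4 b=2111/641 c=-3117/2564 d=-58/641
  seg 4: a=5 b=-1702/641 c=-4509/2564 d=1503/5128
S(3/2) = 68161/10256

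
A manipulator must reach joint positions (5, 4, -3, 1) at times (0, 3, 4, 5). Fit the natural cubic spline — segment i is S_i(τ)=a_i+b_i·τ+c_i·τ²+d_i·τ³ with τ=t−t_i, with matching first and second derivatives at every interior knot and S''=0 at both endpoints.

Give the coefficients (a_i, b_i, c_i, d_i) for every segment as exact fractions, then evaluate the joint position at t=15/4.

  seg 0: a=5 b=308/93 c=0 d=-113/279
  seg 1: a=4 b=-709/93 c=-113/31 d=397/93
  seg 2: a=-3 b=-196/93 c=284/31 d=-284/93
S(15/4) = -3903/1984

Δ: Δ0=-1/3, Δ1=-7, Δ2=4
row 1: diag=8, rhs=-40; c'=1/8, d'=-5
row 2: denom=4−1·1/8=31/8; d'=(66−1·-5)/(31/8)=568/31
back: M2=568/31
back: M1=-5−1/8·568/31=-226/31
M: M0=0, M1=-226/31, M2=568/31, M3=0
seg 0: a=5, c=M0/2=0, d=(M1−M0)/(6·3)=-113/279, b=Δ0−h0·(2M0+M1)/6=308/93
seg 1: a=4, c=M1/2=-113/31, d=(M2−M1)/(6·1)=397/93, b=Δ1−h1·(2M1+M2)/6=-709/93
seg 2: a=-3, c=M2/2=284/31, d=(M3−M2)/(6·1)=-284/93, b=Δ2−h2·(2M2+M3)/6=-196/93
t_q=15/4 → seg 1, τ=3/4; S=4+-709/93·τ+-113/31·τ²+397/93·τ³=-3903/1984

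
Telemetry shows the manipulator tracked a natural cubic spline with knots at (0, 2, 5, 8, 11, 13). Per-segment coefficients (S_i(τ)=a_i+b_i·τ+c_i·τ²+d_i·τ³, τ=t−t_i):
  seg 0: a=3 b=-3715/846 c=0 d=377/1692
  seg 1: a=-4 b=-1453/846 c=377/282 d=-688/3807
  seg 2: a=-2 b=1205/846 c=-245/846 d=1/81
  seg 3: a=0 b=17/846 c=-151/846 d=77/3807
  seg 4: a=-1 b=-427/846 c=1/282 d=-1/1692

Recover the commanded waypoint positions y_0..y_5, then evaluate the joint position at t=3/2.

y_0 = S_0(0) = a_0 = 3
y_1 = S_1(0) = a_1 = -4
y_2 = S_2(0) = a_2 = -2
y_3 = S_3(0) = a_3 = 0
y_4 = S_4(0) = a_4 = -1
y_5 = S_4(2) = -2
t_q=3/2 is in segment 0 (τ=3/2); S_0(τ)=-12791/4512

y_0=3 y_1=-4 y_2=-2 y_3=0 y_4=-1 y_5=-2
S(3/2) = -12791/4512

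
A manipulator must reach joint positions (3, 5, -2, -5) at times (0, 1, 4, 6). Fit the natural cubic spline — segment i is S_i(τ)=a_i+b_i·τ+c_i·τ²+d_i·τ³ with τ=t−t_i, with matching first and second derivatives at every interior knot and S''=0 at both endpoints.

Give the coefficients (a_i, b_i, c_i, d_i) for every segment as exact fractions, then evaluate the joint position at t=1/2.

  seg 0: a=3 b=1127/426 c=0 d=-275/426
  seg 1: a=5 b=151/213 c=-275/142 d=131/426
  seg 2: a=-2 b=-1111/426 c=59/71 d=-59/426
S(1/2) = 4819/1136

Δ: Δ0=2, Δ1=-7/3, Δ2=-3/2
row 1: diag=8, rhs=-26; c'=3/8, d'=-13/4
row 2: denom=10−3·3/8=71/8; d'=(5−3·-13/4)/(71/8)=118/71
back: M2=118/71
back: M1=-13/4−3/8·118/71=-275/71
M: M0=0, M1=-275/71, M2=118/71, M3=0
seg 0: a=3, c=M0/2=0, d=(M1−M0)/(6·1)=-275/426, b=Δ0−h0·(2M0+M1)/6=1127/426
seg 1: a=5, c=M1/2=-275/142, d=(M2−M1)/(6·3)=131/426, b=Δ1−h1·(2M1+M2)/6=151/213
seg 2: a=-2, c=M2/2=59/71, d=(M3−M2)/(6·2)=-59/426, b=Δ2−h2·(2M2+M3)/6=-1111/426
t_q=1/2 → seg 0, τ=1/2; S=3+1127/426·τ+0·τ²+-275/426·τ³=4819/1136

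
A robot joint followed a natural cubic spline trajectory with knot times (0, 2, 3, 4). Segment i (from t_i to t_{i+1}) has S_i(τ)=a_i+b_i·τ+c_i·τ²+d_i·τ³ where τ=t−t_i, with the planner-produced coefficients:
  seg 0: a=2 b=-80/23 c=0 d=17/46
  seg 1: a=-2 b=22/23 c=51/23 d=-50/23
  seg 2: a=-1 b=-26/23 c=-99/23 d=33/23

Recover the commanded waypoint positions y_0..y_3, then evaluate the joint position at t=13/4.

y_0 = S_0(0) = a_0 = 2
y_1 = S_1(0) = a_1 = -2
y_2 = S_2(0) = a_2 = -1
y_3 = S_2(1) = -5
t_q=13/4 is in segment 2 (τ=1/4); S_2(τ)=-2251/1472

y_0=2 y_1=-2 y_2=-1 y_3=-5
S(13/4) = -2251/1472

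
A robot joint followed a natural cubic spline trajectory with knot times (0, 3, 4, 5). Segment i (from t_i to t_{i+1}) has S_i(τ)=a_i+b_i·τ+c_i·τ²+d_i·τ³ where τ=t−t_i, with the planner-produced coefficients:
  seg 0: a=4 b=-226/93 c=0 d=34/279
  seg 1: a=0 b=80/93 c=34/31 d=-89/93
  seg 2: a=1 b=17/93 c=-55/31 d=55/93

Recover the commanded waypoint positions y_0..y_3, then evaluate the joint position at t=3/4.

y_0=4 y_1=0 y_2=1 y_3=0
S(3/4) = 2211/992

y_0 = S_0(0) = a_0 = 4
y_1 = S_1(0) = a_1 = 0
y_2 = S_2(0) = a_2 = 1
y_3 = S_2(1) = 0
t_q=3/4 is in segment 0 (τ=3/4); S_0(τ)=2211/992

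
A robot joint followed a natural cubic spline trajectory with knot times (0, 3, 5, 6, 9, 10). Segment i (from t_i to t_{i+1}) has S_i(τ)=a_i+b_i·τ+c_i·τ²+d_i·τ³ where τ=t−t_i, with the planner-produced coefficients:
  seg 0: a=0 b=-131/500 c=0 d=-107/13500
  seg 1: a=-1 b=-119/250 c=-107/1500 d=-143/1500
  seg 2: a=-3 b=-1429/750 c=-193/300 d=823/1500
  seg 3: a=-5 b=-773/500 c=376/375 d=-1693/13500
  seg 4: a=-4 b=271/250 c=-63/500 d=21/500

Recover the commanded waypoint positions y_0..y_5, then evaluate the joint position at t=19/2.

y_0 = S_0(0) = a_0 = 0
y_1 = S_1(0) = a_1 = -1
y_2 = S_2(0) = a_2 = -3
y_3 = S_3(0) = a_3 = -5
y_4 = S_4(0) = a_4 = -4
y_5 = S_4(1) = -3
t_q=19/2 is in segment 4 (τ=1/2); S_4(τ)=-13937/4000

y_0=0 y_1=-1 y_2=-3 y_3=-5 y_4=-4 y_5=-3
S(19/2) = -13937/4000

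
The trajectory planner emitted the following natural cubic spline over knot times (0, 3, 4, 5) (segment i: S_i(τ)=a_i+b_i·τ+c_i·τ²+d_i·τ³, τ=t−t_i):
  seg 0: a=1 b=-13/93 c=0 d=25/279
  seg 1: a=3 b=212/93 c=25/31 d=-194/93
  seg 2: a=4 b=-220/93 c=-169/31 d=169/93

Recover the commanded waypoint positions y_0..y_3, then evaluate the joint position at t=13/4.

y_0=1 y_1=3 y_2=4 y_3=-2
S(13/4) = 3559/992

y_0 = S_0(0) = a_0 = 1
y_1 = S_1(0) = a_1 = 3
y_2 = S_2(0) = a_2 = 4
y_3 = S_2(1) = -2
t_q=13/4 is in segment 1 (τ=1/4); S_1(τ)=3559/992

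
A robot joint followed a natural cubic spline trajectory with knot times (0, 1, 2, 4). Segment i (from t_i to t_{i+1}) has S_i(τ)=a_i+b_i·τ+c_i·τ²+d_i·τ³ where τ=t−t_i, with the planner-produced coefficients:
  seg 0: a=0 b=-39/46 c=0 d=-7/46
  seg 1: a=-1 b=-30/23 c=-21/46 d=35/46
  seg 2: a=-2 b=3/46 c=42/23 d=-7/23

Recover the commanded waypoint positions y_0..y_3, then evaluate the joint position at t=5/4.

y_0=0 y_1=-1 y_2=-2 y_3=3
S(5/4) = -3953/2944

y_0 = S_0(0) = a_0 = 0
y_1 = S_1(0) = a_1 = -1
y_2 = S_2(0) = a_2 = -2
y_3 = S_2(2) = 3
t_q=5/4 is in segment 1 (τ=1/4); S_1(τ)=-3953/2944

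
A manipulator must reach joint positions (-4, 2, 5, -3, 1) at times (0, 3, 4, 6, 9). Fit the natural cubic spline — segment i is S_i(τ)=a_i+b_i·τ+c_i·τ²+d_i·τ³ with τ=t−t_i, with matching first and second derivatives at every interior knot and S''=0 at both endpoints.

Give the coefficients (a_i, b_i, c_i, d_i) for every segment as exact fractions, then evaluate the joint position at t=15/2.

  seg 0: a=-4 b=233/219 c=0 d=205/1971
  seg 1: a=2 b=848/219 c=205/219 d=-132/73
  seg 2: a=5 b=70/219 c=-983/219 d=85/73
  seg 3: a=-3 b=-802/219 c=547/219 d=-547/1971
S(15/2) = -2225/584

Δ: Δ0=2, Δ1=3, Δ2=-4, Δ3=4/3
row 1: diag=8, rhs=6; c'=1/8, d'=3/4
row 2: denom=6−1·1/8=47/8; d'=(-42−1·3/4)/(47/8)=-342/47
row 3: denom=10−2·16/47=438/47; d'=(32−2·-342/47)/(438/47)=1094/219
back: M3=1094/219
back: M2=-342/47−16/47·1094/219=-1966/219
back: M1=3/4−1/8·-1966/219=410/219
M: M0=0, M1=410/219, M2=-1966/219, M3=1094/219, M4=0
seg 0: a=-4, c=M0/2=0, d=(M1−M0)/(6·3)=205/1971, b=Δ0−h0·(2M0+M1)/6=233/219
seg 1: a=2, c=M1/2=205/219, d=(M2−M1)/(6·1)=-132/73, b=Δ1−h1·(2M1+M2)/6=848/219
seg 2: a=5, c=M2/2=-983/219, d=(M3−M2)/(6·2)=85/73, b=Δ2−h2·(2M2+M3)/6=70/219
seg 3: a=-3, c=M3/2=547/219, d=(M4−M3)/(6·3)=-547/1971, b=Δ3−h3·(2M3+M4)/6=-802/219
t_q=15/2 → seg 3, τ=3/2; S=-3+-802/219·τ+547/219·τ²+-547/1971·τ³=-2225/584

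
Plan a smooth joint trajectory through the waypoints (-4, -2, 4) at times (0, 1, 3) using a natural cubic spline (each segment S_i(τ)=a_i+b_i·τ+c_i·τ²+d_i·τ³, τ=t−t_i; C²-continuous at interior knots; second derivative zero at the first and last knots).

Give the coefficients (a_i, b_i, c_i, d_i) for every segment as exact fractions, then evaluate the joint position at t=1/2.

  seg 0: a=-4 b=11/6 c=0 d=1/6
  seg 1: a=-2 b=7/3 c=1/2 d=-1/12
S(1/2) = -49/16

Δ: Δ0=2, Δ1=3
row 1: diag=6, rhs=6; c'=1/3, d'=1
back: M1=1
M: M0=0, M1=1, M2=0
seg 0: a=-4, c=M0/2=0, d=(M1−M0)/(6·1)=1/6, b=Δ0−h0·(2M0+M1)/6=11/6
seg 1: a=-2, c=M1/2=1/2, d=(M2−M1)/(6·2)=-1/12, b=Δ1−h1·(2M1+M2)/6=7/3
t_q=1/2 → seg 0, τ=1/2; S=-4+11/6·τ+0·τ²+1/6·τ³=-49/16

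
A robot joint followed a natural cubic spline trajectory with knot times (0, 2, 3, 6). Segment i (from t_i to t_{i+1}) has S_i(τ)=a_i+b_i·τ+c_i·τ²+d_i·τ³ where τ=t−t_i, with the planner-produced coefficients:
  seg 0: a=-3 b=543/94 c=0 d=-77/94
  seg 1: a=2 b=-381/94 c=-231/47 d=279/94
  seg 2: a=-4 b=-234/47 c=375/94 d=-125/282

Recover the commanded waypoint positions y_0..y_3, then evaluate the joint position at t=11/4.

y_0=-3 y_1=2 y_2=-4 y_3=5
S(11/4) = -15355/6016

y_0 = S_0(0) = a_0 = -3
y_1 = S_1(0) = a_1 = 2
y_2 = S_2(0) = a_2 = -4
y_3 = S_2(3) = 5
t_q=11/4 is in segment 1 (τ=3/4); S_1(τ)=-15355/6016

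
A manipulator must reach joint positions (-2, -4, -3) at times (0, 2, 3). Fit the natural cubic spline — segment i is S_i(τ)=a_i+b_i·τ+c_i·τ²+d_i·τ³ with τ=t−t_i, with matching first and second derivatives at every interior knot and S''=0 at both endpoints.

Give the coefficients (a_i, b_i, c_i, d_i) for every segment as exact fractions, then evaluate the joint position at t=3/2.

Δ: Δ0=-1, Δ1=1
row 1: diag=6, rhs=12; c'=1/6, d'=2
back: M1=2
M: M0=0, M1=2, M2=0
seg 0: a=-2, c=M0/2=0, d=(M1−M0)/(6·2)=1/6, b=Δ0−h0·(2M0+M1)/6=-5/3
seg 1: a=-4, c=M1/2=1, d=(M2−M1)/(6·1)=-1/3, b=Δ1−h1·(2M1+M2)/6=1/3
t_q=3/2 → seg 0, τ=3/2; S=-2+-5/3·τ+0·τ²+1/6·τ³=-63/16

  seg 0: a=-2 b=-5/3 c=0 d=1/6
  seg 1: a=-4 b=1/3 c=1 d=-1/3
S(3/2) = -63/16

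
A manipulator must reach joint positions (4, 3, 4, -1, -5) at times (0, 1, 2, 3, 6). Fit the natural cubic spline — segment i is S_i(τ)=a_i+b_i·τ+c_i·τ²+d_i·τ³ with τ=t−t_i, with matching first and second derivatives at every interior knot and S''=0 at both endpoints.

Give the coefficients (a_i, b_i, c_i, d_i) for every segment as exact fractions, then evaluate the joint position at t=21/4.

Δ: Δ0=-1, Δ1=1, Δ2=-5, Δ3=-4/3
row 1: diag=4, rhs=12; c'=1/4, d'=3
row 2: denom=4−1·1/4=15/4; d'=(-36−1·3)/(15/4)=-52/5
row 3: denom=8−1·4/15=116/15; d'=(22−1·-52/5)/(116/15)=243/58
back: M3=243/58
back: M2=-52/5−4/15·243/58=-334/29
back: M1=3−1/4·-334/29=341/58
M: M0=0, M1=341/58, M2=-334/29, M3=243/58, M4=0
seg 0: a=4, c=M0/2=0, d=(M1−M0)/(6·1)=341/348, b=Δ0−h0·(2M0+M1)/6=-689/348
seg 1: a=3, c=M1/2=341/116, d=(M2−M1)/(6·1)=-1009/348, b=Δ1−h1·(2M1+M2)/6=167/174
seg 2: a=4, c=M2/2=-167/29, d=(M3−M2)/(6·1)=911/348, b=Δ2−h2·(2M2+M3)/6=-647/348
seg 3: a=-1, c=M3/2=243/116, d=(M4−M3)/(6·3)=-27/116, b=Δ3−h3·(2M3+M4)/6=-961/174
t_q=21/4 → seg 3, τ=9/4; S=-1+-961/174·τ+243/116·τ²+-27/116·τ³=-40631/7424

  seg 0: a=4 b=-689/348 c=0 d=341/348
  seg 1: a=3 b=167/174 c=341/116 d=-1009/348
  seg 2: a=4 b=-647/348 c=-167/29 d=911/348
  seg 3: a=-1 b=-961/174 c=243/116 d=-27/116
S(21/4) = -40631/7424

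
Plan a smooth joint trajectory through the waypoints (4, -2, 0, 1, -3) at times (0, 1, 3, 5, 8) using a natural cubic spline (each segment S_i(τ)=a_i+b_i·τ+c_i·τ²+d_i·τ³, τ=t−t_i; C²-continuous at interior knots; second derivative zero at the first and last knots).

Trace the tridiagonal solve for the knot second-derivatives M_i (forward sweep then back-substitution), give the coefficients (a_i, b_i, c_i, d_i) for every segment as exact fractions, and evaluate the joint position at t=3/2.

  seg 0: a=4 b=-2273/312 c=0 d=401/312
  seg 1: a=-2 b=-535/156 c=401/104 d=-32/39
  seg 2: a=0 b=335/156 c=-111/104 d=19/156
  seg 3: a=1 b=-103/156 c=-35/104 d=35/936
S(3/2) = -1187/416

Δ: Δ0=-6, Δ1=1, Δ2=1/2, Δ3=-4/3
row 1: diag=6, rhs=42; c'=1/3, d'=7
row 2: denom=8−2·1/3=22/3; d'=(-3−2·7)/(22/3)=-51/22
row 3: denom=10−2·3/11=104/11; d'=(-11−2·-51/22)/(104/11)=-35/52
back: M3=-35/52
back: M2=-51/22−3/11·-35/52=-111/52
back: M1=7−1/3·-111/52=401/52
M: M0=0, M1=401/52, M2=-111/52, M3=-35/52, M4=0
seg 0: a=4, c=M0/2=0, d=(M1−M0)/(6·1)=401/312, b=Δ0−h0·(2M0+M1)/6=-2273/312
seg 1: a=-2, c=M1/2=401/104, d=(M2−M1)/(6·2)=-32/39, b=Δ1−h1·(2M1+M2)/6=-535/156
seg 2: a=0, c=M2/2=-111/104, d=(M3−M2)/(6·2)=19/156, b=Δ2−h2·(2M2+M3)/6=335/156
seg 3: a=1, c=M3/2=-35/104, d=(M4−M3)/(6·3)=35/936, b=Δ3−h3·(2M3+M4)/6=-103/156
t_q=3/2 → seg 1, τ=1/2; S=-2+-535/156·τ+401/104·τ²+-32/39·τ³=-1187/416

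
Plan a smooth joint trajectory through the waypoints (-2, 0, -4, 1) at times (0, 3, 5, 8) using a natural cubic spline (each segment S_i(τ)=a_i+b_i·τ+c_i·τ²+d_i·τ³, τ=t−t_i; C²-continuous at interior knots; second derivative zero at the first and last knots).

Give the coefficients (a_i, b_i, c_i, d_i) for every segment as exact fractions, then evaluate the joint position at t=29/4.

  seg 0: a=-2 b=83/48 c=0 d=-17/144
  seg 1: a=0 b=-35/24 c=-17/16 d=19/48
  seg 2: a=-4 b=-23/24 c=21/16 d=-7/48
S(29/4) = -1201/1024

Δ: Δ0=2/3, Δ1=-2, Δ2=5/3
row 1: diag=10, rhs=-16; c'=1/5, d'=-8/5
row 2: denom=10−2·1/5=48/5; d'=(22−2·-8/5)/(48/5)=21/8
back: M2=21/8
back: M1=-8/5−1/5·21/8=-17/8
M: M0=0, M1=-17/8, M2=21/8, M3=0
seg 0: a=-2, c=M0/2=0, d=(M1−M0)/(6·3)=-17/144, b=Δ0−h0·(2M0+M1)/6=83/48
seg 1: a=0, c=M1/2=-17/16, d=(M2−M1)/(6·2)=19/48, b=Δ1−h1·(2M1+M2)/6=-35/24
seg 2: a=-4, c=M2/2=21/16, d=(M3−M2)/(6·3)=-7/48, b=Δ2−h2·(2M2+M3)/6=-23/24
t_q=29/4 → seg 2, τ=9/4; S=-4+-23/24·τ+21/16·τ²+-7/48·τ³=-1201/1024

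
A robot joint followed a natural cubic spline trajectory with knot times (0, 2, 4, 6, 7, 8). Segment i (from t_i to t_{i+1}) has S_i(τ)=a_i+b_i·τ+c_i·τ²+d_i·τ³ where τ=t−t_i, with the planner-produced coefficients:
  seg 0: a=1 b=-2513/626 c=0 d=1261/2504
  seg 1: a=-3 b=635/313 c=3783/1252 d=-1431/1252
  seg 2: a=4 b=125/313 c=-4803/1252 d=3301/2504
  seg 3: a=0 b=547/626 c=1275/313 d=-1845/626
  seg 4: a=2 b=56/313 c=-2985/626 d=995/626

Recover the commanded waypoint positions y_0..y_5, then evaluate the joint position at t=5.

y_0 = S_0(0) = a_0 = 1
y_1 = S_1(0) = a_1 = -3
y_2 = S_2(0) = a_2 = 4
y_3 = S_3(0) = a_3 = 0
y_4 = S_4(0) = a_4 = 2
y_5 = S_4(1) = -1
t_q=5 is in segment 2 (τ=1); S_2(τ)=4711/2504

y_0=1 y_1=-3 y_2=4 y_3=0 y_4=2 y_5=-1
S(5) = 4711/2504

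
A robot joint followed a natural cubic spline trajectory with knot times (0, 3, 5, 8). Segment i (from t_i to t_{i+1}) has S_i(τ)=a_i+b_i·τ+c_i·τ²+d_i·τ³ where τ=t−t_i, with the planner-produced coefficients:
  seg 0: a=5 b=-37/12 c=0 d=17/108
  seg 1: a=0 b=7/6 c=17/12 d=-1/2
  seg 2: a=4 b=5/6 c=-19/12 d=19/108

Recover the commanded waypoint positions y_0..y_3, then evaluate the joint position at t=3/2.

y_0 = S_0(0) = a_0 = 5
y_1 = S_1(0) = a_1 = 0
y_2 = S_2(0) = a_2 = 4
y_3 = S_2(3) = -3
t_q=3/2 is in segment 0 (τ=3/2); S_0(τ)=29/32

y_0=5 y_1=0 y_2=4 y_3=-3
S(3/2) = 29/32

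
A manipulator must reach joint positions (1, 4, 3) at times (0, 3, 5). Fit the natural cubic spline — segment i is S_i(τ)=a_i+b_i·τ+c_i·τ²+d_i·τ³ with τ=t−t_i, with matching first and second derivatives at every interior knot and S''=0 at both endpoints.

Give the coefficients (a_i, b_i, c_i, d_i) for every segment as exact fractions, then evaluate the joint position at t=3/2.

  seg 0: a=1 b=29/20 c=0 d=-1/20
  seg 1: a=4 b=1/10 c=-9/20 d=3/40
S(3/2) = 481/160

Δ: Δ0=1, Δ1=-1/2
row 1: diag=10, rhs=-9; c'=1/5, d'=-9/10
back: M1=-9/10
M: M0=0, M1=-9/10, M2=0
seg 0: a=1, c=M0/2=0, d=(M1−M0)/(6·3)=-1/20, b=Δ0−h0·(2M0+M1)/6=29/20
seg 1: a=4, c=M1/2=-9/20, d=(M2−M1)/(6·2)=3/40, b=Δ1−h1·(2M1+M2)/6=1/10
t_q=3/2 → seg 0, τ=3/2; S=1+29/20·τ+0·τ²+-1/20·τ³=481/160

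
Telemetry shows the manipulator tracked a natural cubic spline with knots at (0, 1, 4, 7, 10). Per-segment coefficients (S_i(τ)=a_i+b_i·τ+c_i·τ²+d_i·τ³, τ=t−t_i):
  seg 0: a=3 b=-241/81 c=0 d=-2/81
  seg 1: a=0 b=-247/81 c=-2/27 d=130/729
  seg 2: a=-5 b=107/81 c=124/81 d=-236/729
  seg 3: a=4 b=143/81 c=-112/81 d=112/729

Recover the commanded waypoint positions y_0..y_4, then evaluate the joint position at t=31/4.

y_0=3 y_1=0 y_2=-5 y_3=4 y_4=1
S(31/4) = 83/18

y_0 = S_0(0) = a_0 = 3
y_1 = S_1(0) = a_1 = 0
y_2 = S_2(0) = a_2 = -5
y_3 = S_3(0) = a_3 = 4
y_4 = S_3(3) = 1
t_q=31/4 is in segment 3 (τ=3/4); S_3(τ)=83/18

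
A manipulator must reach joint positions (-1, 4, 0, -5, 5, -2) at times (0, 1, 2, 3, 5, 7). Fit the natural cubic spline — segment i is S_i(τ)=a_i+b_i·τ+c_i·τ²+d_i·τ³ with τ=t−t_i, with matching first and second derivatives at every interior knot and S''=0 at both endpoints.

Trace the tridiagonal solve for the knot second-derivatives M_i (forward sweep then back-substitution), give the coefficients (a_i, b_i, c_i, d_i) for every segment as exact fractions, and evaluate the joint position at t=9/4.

Δ: Δ0=5, Δ1=-4, Δ2=-5, Δ3=5, Δ4=-7/2
row 1: diag=4, rhs=-54; c'=1/4, d'=-27/2
row 2: denom=4−1·1/4=15/4; d'=(-6−1·-27/2)/(15/4)=2
row 3: denom=6−1·4/15=86/15; d'=(60−1·2)/(86/15)=435/43
row 4: denom=8−2·15/43=314/43; d'=(-51−2·435/43)/(314/43)=-3063/314
back: M4=-3063/314
back: M3=435/43−15/43·-3063/314=4245/314
back: M2=2−4/15·4245/314=-252/157
back: M1=-27/2−1/4·-252/157=-4113/314
M: M0=0, M1=-4113/314, M2=-252/157, M3=4245/314, M4=-3063/314, M5=0
seg 0: a=-1, c=M0/2=0, d=(M1−M0)/(6·1)=-1371/628, b=Δ0−h0·(2M0+M1)/6=4511/628
seg 1: a=4, c=M1/2=-4113/628, d=(M2−M1)/(6·1)=1203/628, b=Δ1−h1·(2M1+M2)/6=199/314
seg 2: a=0, c=M2/2=-126/157, d=(M3−M2)/(6·1)=1583/628, b=Δ2−h2·(2M2+M3)/6=-4219/628
seg 3: a=-5, c=M3/2=4245/628, d=(M4−M3)/(6·2)=-609/314, b=Δ3−h3·(2M3+M4)/6=-239/314
seg 4: a=5, c=M4/2=-3063/628, d=(M5−M4)/(6·2)=1021/1256, b=Δ4−h4·(2M4+M5)/6=943/314
t_q=9/4 → seg 2, τ=1/4; S=0+-4219/628·τ+-126/157·τ²+1583/628·τ³=-67937/40192

  seg 0: a=-1 b=4511/628 c=0 d=-1371/628
  seg 1: a=4 b=199/314 c=-4113/628 d=1203/628
  seg 2: a=0 b=-4219/628 c=-126/157 d=1583/628
  seg 3: a=-5 b=-239/314 c=4245/628 d=-609/314
  seg 4: a=5 b=943/314 c=-3063/628 d=1021/1256
S(9/4) = -67937/40192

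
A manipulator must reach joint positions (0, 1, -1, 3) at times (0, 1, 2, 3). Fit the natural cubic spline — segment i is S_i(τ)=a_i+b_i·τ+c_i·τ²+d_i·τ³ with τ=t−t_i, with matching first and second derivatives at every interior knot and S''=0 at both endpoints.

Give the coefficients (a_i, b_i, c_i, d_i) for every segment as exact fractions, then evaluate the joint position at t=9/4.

Δ: Δ0=1, Δ1=-2, Δ2=4
row 1: diag=4, rhs=-18; c'=1/4, d'=-9/2
row 2: denom=4−1·1/4=15/4; d'=(36−1·-9/2)/(15/4)=54/5
back: M2=54/5
back: M1=-9/2−1/4·54/5=-36/5
M: M0=0, M1=-36/5, M2=54/5, M3=0
seg 0: a=0, c=M0/2=0, d=(M1−M0)/(6·1)=-6/5, b=Δ0−h0·(2M0+M1)/6=11/5
seg 1: a=1, c=M1/2=-18/5, d=(M2−M1)/(6·1)=3, b=Δ1−h1·(2M1+M2)/6=-7/5
seg 2: a=-1, c=M2/2=27/5, d=(M3−M2)/(6·1)=-9/5, b=Δ2−h2·(2M2+M3)/6=2/5
t_q=9/4 → seg 2, τ=1/4; S=-1+2/5·τ+27/5·τ²+-9/5·τ³=-189/320

  seg 0: a=0 b=11/5 c=0 d=-6/5
  seg 1: a=1 b=-7/5 c=-18/5 d=3
  seg 2: a=-1 b=2/5 c=27/5 d=-9/5
S(9/4) = -189/320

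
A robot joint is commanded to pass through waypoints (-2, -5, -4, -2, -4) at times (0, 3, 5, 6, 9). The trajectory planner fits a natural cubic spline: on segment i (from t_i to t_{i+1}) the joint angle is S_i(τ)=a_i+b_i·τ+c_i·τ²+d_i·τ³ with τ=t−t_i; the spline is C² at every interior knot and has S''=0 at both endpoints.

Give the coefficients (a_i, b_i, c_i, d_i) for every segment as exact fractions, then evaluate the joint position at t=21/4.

Δ: Δ0=-1, Δ1=1/2, Δ2=2, Δ3=-2/3
row 1: diag=10, rhs=9; c'=1/5, d'=9/10
row 2: denom=6−2·1/5=28/5; d'=(9−2·9/10)/(28/5)=9/7
row 3: denom=8−1·5/28=219/28; d'=(-16−1·9/7)/(219/28)=-484/219
back: M3=-484/219
back: M2=9/7−5/28·-484/219=368/219
back: M1=9/10−1/5·368/219=247/438
M: M0=0, M1=247/438, M2=368/219, M3=-484/219, M4=0
seg 0: a=-2, c=M0/2=0, d=(M1−M0)/(6·3)=247/7884, b=Δ0−h0·(2M0+M1)/6=-1123/876
seg 1: a=-5, c=M1/2=247/876, d=(M2−M1)/(6·2)=163/1752, b=Δ1−h1·(2M1+M2)/6=-191/438
seg 2: a=-4, c=M2/2=184/219, d=(M3−M2)/(6·1)=-142/219, b=Δ2−h2·(2M2+M3)/6=132/73
seg 3: a=-2, c=M3/2=-242/219, d=(M4−M3)/(6·3)=242/1971, b=Δ3−h3·(2M3+M4)/6=338/219
t_q=21/4 → seg 2, τ=1/4; S=-4+132/73·τ+184/219·τ²+-142/219·τ³=-8189/2336

  seg 0: a=-2 b=-1123/876 c=0 d=247/7884
  seg 1: a=-5 b=-191/438 c=247/876 d=163/1752
  seg 2: a=-4 b=132/73 c=184/219 d=-142/219
  seg 3: a=-2 b=338/219 c=-242/219 d=242/1971
S(21/4) = -8189/2336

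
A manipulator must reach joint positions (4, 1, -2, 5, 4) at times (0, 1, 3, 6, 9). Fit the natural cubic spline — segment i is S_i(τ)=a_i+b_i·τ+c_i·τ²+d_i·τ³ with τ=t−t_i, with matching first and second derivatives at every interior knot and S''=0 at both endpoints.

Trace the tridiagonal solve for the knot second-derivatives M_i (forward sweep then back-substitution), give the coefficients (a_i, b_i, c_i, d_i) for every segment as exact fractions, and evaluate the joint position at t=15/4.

Δ: Δ0=-3, Δ1=-3/2, Δ2=7/3, Δ3=-1/3
row 1: diag=6, rhs=9; c'=1/3, d'=3/2
row 2: denom=10−2·1/3=28/3; d'=(23−2·3/2)/(28/3)=15/7
row 3: denom=12−3·9/28=309/28; d'=(-16−3·15/7)/(309/28)=-628/309
back: M3=-628/309
back: M2=15/7−9/28·-628/309=288/103
back: M1=3/2−1/3·288/103=117/206
M: M0=0, M1=117/206, M2=288/103, M3=-628/309, M4=0
seg 0: a=4, c=M0/2=0, d=(M1−M0)/(6·1)=39/412, b=Δ0−h0·(2M0+M1)/6=-1275/412
seg 1: a=1, c=M1/2=117/412, d=(M2−M1)/(6·2)=153/824, b=Δ1−h1·(2M1+M2)/6=-579/206
seg 2: a=-2, c=M2/2=144/103, d=(M3−M2)/(6·3)=-746/2781, b=Δ2−h2·(2M2+M3)/6=57/103
seg 3: a=5, c=M3/2=-314/309, d=(M4−M3)/(6·3)=314/2781, b=Δ3−h3·(2M3+M4)/6=175/103
t_q=15/4 → seg 2, τ=3/4; S=-2+57/103·τ+144/103·τ²+-746/2781·τ³=-3005/3296

  seg 0: a=4 b=-1275/412 c=0 d=39/412
  seg 1: a=1 b=-579/206 c=117/412 d=153/824
  seg 2: a=-2 b=57/103 c=144/103 d=-746/2781
  seg 3: a=5 b=175/103 c=-314/309 d=314/2781
S(15/4) = -3005/3296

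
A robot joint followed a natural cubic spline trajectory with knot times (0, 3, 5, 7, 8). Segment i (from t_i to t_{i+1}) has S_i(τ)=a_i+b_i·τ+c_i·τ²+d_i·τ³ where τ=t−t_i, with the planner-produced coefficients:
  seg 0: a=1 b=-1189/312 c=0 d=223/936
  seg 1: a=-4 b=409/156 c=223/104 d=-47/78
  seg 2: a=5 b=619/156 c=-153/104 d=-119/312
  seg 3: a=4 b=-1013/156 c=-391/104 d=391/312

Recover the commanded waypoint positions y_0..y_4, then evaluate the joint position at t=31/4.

y_0 = S_0(0) = a_0 = 1
y_1 = S_1(0) = a_1 = -4
y_2 = S_2(0) = a_2 = 5
y_3 = S_3(0) = a_3 = 4
y_4 = S_3(1) = -5
t_q=31/4 is in segment 3 (τ=3/4); S_3(τ)=-16349/6656

y_0=1 y_1=-4 y_2=5 y_3=4 y_4=-5
S(31/4) = -16349/6656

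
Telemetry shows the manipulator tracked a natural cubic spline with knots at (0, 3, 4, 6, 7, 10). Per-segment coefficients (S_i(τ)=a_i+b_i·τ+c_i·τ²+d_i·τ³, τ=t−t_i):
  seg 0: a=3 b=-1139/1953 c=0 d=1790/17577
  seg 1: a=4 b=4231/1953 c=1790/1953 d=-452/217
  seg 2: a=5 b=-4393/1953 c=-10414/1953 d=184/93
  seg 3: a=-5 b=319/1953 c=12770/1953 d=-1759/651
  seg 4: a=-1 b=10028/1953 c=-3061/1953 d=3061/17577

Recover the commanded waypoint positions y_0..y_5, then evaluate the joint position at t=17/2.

y_0=3 y_1=4 y_2=5 y_3=-5 y_4=-1 y_5=5
S(17/2) = 6533/1736

y_0 = S_0(0) = a_0 = 3
y_1 = S_1(0) = a_1 = 4
y_2 = S_2(0) = a_2 = 5
y_3 = S_3(0) = a_3 = -5
y_4 = S_4(0) = a_4 = -1
y_5 = S_4(3) = 5
t_q=17/2 is in segment 4 (τ=3/2); S_4(τ)=6533/1736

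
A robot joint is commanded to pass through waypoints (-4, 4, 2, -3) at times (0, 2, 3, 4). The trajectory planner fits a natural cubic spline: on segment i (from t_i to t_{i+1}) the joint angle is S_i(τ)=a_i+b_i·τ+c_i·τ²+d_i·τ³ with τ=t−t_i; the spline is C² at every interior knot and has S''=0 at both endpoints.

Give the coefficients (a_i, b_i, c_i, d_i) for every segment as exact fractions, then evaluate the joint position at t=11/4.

  seg 0: a=-4 b=134/23 c=0 d=-21/46
  seg 1: a=4 b=8/23 c=-63/23 d=9/23
  seg 2: a=2 b=-91/23 c=-36/23 d=12/23
S(11/4) = 4247/1472

Δ: Δ0=4, Δ1=-2, Δ2=-5
row 1: diag=6, rhs=-36; c'=1/6, d'=-6
row 2: denom=4−1·1/6=23/6; d'=(-18−1·-6)/(23/6)=-72/23
back: M2=-72/23
back: M1=-6−1/6·-72/23=-126/23
M: M0=0, M1=-126/23, M2=-72/23, M3=0
seg 0: a=-4, c=M0/2=0, d=(M1−M0)/(6·2)=-21/46, b=Δ0−h0·(2M0+M1)/6=134/23
seg 1: a=4, c=M1/2=-63/23, d=(M2−M1)/(6·1)=9/23, b=Δ1−h1·(2M1+M2)/6=8/23
seg 2: a=2, c=M2/2=-36/23, d=(M3−M2)/(6·1)=12/23, b=Δ2−h2·(2M2+M3)/6=-91/23
t_q=11/4 → seg 1, τ=3/4; S=4+8/23·τ+-63/23·τ²+9/23·τ³=4247/1472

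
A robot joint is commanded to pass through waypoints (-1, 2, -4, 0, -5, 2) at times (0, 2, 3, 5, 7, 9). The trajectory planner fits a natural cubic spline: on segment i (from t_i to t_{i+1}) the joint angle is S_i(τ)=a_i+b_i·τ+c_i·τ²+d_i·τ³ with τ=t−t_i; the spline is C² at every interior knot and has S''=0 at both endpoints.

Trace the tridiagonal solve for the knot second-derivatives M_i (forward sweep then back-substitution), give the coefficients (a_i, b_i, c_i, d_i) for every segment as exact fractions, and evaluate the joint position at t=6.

Δ: Δ0=3/2, Δ1=-6, Δ2=2, Δ3=-5/2, Δ4=7/2
row 1: diag=6, rhs=-45; c'=1/6, d'=-15/2
row 2: denom=6−1·1/6=35/6; d'=(48−1·-15/2)/(35/6)=333/35
row 3: denom=8−2·12/35=256/35; d'=(-27−2·333/35)/(256/35)=-1611/256
row 4: denom=8−2·35/128=477/64; d'=(36−2·-1611/256)/(477/64)=691/106
back: M4=691/106
back: M3=-1611/256−35/128·691/106=-428/53
back: M2=333/35−12/35·-428/53=651/53
back: M1=-15/2−1/6·651/53=-506/53
M: M0=0, M1=-506/53, M2=651/53, M3=-428/53, M4=691/106, M5=0
seg 0: a=-1, c=M0/2=0, d=(M1−M0)/(6·2)=-253/318, b=Δ0−h0·(2M0+M1)/6=1489/318
seg 1: a=2, c=M1/2=-253/53, d=(M2−M1)/(6·1)=1157/318, b=Δ1−h1·(2M1+M2)/6=-1547/318
seg 2: a=-4, c=M2/2=651/106, d=(M3−M2)/(6·2)=-1079/636, b=Δ2−h2·(2M2+M3)/6=-556/159
seg 3: a=0, c=M3/2=-214/53, d=(M4−M3)/(6·2)=1547/1272, b=Δ3−h3·(2M3+M4)/6=113/159
seg 4: a=-5, c=M4/2=691/212, d=(M5−M4)/(6·2)=-691/1272, b=Δ4−h4·(2M4+M5)/6=-269/318
t_q=6 → seg 3, τ=1; S=0+113/159·τ+-214/53·τ²+1547/1272·τ³=-895/424

  seg 0: a=-1 b=1489/318 c=0 d=-253/318
  seg 1: a=2 b=-1547/318 c=-253/53 d=1157/318
  seg 2: a=-4 b=-556/159 c=651/106 d=-1079/636
  seg 3: a=0 b=113/159 c=-214/53 d=1547/1272
  seg 4: a=-5 b=-269/318 c=691/212 d=-691/1272
S(6) = -895/424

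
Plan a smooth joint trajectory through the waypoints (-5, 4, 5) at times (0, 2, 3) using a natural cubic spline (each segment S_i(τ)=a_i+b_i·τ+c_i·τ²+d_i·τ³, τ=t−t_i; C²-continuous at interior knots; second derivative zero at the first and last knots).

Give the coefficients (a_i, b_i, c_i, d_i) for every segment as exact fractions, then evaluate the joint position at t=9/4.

Δ: Δ0=9/2, Δ1=1
row 1: diag=6, rhs=-21; c'=1/6, d'=-7/2
back: M1=-7/2
M: M0=0, M1=-7/2, M2=0
seg 0: a=-5, c=M0/2=0, d=(M1−M0)/(6·2)=-7/24, b=Δ0−h0·(2M0+M1)/6=17/3
seg 1: a=4, c=M1/2=-7/4, d=(M2−M1)/(6·1)=7/12, b=Δ1−h1·(2M1+M2)/6=13/6
t_q=9/4 → seg 1, τ=1/4; S=4+13/6·τ+-7/4·τ²+7/12·τ³=1137/256

  seg 0: a=-5 b=17/3 c=0 d=-7/24
  seg 1: a=4 b=13/6 c=-7/4 d=7/12
S(9/4) = 1137/256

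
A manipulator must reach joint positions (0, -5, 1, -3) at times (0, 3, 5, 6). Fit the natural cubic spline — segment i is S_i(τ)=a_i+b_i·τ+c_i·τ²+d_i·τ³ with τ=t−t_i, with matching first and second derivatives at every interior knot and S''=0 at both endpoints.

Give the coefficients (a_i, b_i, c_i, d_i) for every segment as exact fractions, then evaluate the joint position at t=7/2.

Δ: Δ0=-5/3, Δ1=3, Δ2=-4
row 1: diag=10, rhs=28; c'=1/5, d'=14/5
row 2: denom=6−2·1/5=28/5; d'=(-42−2·14/5)/(28/5)=-17/2
back: M2=-17/2
back: M1=14/5−1/5·-17/2=9/2
M: M0=0, M1=9/2, M2=-17/2, M3=0
seg 0: a=0, c=M0/2=0, d=(M1−M0)/(6·3)=1/4, b=Δ0−h0·(2M0+M1)/6=-47/12
seg 1: a=-5, c=M1/2=9/4, d=(M2−M1)/(6·2)=-13/12, b=Δ1−h1·(2M1+M2)/6=17/6
seg 2: a=1, c=M2/2=-17/4, d=(M3−M2)/(6·1)=17/12, b=Δ2−h2·(2M2+M3)/6=-7/6
t_q=7/2 → seg 1, τ=1/2; S=-5+17/6·τ+9/4·τ²+-13/12·τ³=-101/32

  seg 0: a=0 b=-47/12 c=0 d=1/4
  seg 1: a=-5 b=17/6 c=9/4 d=-13/12
  seg 2: a=1 b=-7/6 c=-17/4 d=17/12
S(7/2) = -101/32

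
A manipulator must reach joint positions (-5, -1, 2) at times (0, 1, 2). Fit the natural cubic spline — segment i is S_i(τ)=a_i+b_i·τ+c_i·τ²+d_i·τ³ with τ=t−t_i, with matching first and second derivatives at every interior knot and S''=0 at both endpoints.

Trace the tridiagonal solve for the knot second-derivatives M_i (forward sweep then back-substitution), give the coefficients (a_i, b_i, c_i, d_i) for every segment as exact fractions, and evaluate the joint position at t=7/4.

  seg 0: a=-5 b=17/4 c=0 d=-1/4
  seg 1: a=-1 b=7/2 c=-3/4 d=1/4
S(7/4) = 335/256

Δ: Δ0=4, Δ1=3
row 1: diag=4, rhs=-6; c'=1/4, d'=-3/2
back: M1=-3/2
M: M0=0, M1=-3/2, M2=0
seg 0: a=-5, c=M0/2=0, d=(M1−M0)/(6·1)=-1/4, b=Δ0−h0·(2M0+M1)/6=17/4
seg 1: a=-1, c=M1/2=-3/4, d=(M2−M1)/(6·1)=1/4, b=Δ1−h1·(2M1+M2)/6=7/2
t_q=7/4 → seg 1, τ=3/4; S=-1+7/2·τ+-3/4·τ²+1/4·τ³=335/256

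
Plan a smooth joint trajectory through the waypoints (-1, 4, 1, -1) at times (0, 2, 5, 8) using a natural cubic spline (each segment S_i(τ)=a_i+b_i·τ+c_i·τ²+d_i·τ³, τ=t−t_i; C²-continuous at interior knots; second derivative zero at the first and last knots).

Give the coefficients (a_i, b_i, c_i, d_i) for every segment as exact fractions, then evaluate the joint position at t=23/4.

Δ: Δ0=5/2, Δ1=-1, Δ2=-2/3
row 1: diag=10, rhs=-21; c'=3/10, d'=-21/10
row 2: denom=12−3·3/10=111/10; d'=(2−3·-21/10)/(111/10)=83/111
back: M2=83/111
back: M1=-21/10−3/10·83/111=-86/37
M: M0=0, M1=-86/37, M2=83/111, M3=0
seg 0: a=-1, c=M0/2=0, d=(M1−M0)/(6·2)=-43/222, b=Δ0−h0·(2M0+M1)/6=727/222
seg 1: a=4, c=M1/2=-43/37, d=(M2−M1)/(6·3)=341/1998, b=Δ1−h1·(2M1+M2)/6=211/222
seg 2: a=1, c=M2/2=83/222, d=(M3−M2)/(6·3)=-83/1998, b=Δ2−h2·(2M2+M3)/6=-157/111
t_q=23/4 → seg 2, τ=3/4; S=1+-157/111·τ+83/222·τ²+-83/1998·τ³=625/4736

  seg 0: a=-1 b=727/222 c=0 d=-43/222
  seg 1: a=4 b=211/222 c=-43/37 d=341/1998
  seg 2: a=1 b=-157/111 c=83/222 d=-83/1998
S(23/4) = 625/4736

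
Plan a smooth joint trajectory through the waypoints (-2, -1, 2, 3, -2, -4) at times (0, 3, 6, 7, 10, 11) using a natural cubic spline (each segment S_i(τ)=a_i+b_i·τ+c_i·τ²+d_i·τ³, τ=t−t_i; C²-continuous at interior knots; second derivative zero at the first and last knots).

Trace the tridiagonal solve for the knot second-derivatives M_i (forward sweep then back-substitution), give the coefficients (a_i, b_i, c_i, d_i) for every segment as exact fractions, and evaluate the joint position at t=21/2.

Δ: Δ0=1/3, Δ1=1, Δ2=1, Δ3=-5/3, Δ4=-2
row 1: diag=12, rhs=4; c'=1/4, d'=1/3
row 2: denom=8−3·1/4=29/4; d'=(0−3·1/3)/(29/4)=-4/29
row 3: denom=8−1·4/29=228/29; d'=(-16−1·-4/29)/(228/29)=-115/57
row 4: denom=8−3·29/76=521/76; d'=(-2−3·-115/57)/(521/76)=308/521
back: M4=308/521
back: M3=-115/57−29/76·308/521=-3506/1563
back: M2=-4/29−4/29·-3506/1563=268/1563
back: M1=1/3−1/4·268/1563=454/1563
M: M0=0, M1=454/1563, M2=268/1563, M3=-3506/1563, M4=308/521, M5=0
seg 0: a=-2, c=M0/2=0, d=(M1−M0)/(6·3)=227/14067, b=Δ0−h0·(2M0+M1)/6=98/521
seg 1: a=-1, c=M1/2=227/1563, d=(M2−M1)/(6·3)=-31/4689, b=Δ1−h1·(2M1+M2)/6=325/521
seg 2: a=2, c=M2/2=134/1563, d=(M3−M2)/(6·1)=-629/1563, b=Δ2−h2·(2M2+M3)/6=686/521
seg 3: a=3, c=M3/2=-1753/1563, d=(M4−M3)/(6·3)=2215/14067, b=Δ3−h3·(2M3+M4)/6=439/1563
seg 4: a=-2, c=M4/2=154/521, d=(M5−M4)/(6·1)=-154/1563, b=Δ4−h4·(2M4+M5)/6=-3434/1563
t_q=21/2 → seg 4, τ=1/2; S=-2+-3434/1563·τ+154/521·τ²+-154/1563·τ³=-6329/2084

  seg 0: a=-2 b=98/521 c=0 d=227/14067
  seg 1: a=-1 b=325/521 c=227/1563 d=-31/4689
  seg 2: a=2 b=686/521 c=134/1563 d=-629/1563
  seg 3: a=3 b=439/1563 c=-1753/1563 d=2215/14067
  seg 4: a=-2 b=-3434/1563 c=154/521 d=-154/1563
S(21/2) = -6329/2084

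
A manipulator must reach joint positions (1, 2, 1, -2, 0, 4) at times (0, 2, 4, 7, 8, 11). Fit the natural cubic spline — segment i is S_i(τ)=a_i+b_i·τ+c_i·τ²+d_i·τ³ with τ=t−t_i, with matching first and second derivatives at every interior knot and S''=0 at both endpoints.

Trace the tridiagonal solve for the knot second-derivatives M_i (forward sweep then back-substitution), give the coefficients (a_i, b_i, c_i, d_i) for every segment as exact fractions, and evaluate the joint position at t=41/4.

  seg 0: a=1 b=700/1053 c=0 d=-347/8424
  seg 1: a=2 b=359/2106 c=-347/1404 d=-371/8424
  seg 2: a=1 b=-1418/1053 c=-359/702 d=3961/18954
  seg 3: a=-2 b=2585/2106 c=1442/1053 d=-419/702
  seg 4: a=0 b=2291/1053 c=-887/2106 d=887/18954
S(41/4) = 49363/14976

Δ: Δ0=1/2, Δ1=-1/2, Δ2=-1, Δ3=2, Δ4=4/3
row 1: diag=8, rhs=-6; c'=1/4, d'=-3/4
row 2: denom=10−2·1/4=19/2; d'=(-3−2·-3/4)/(19/2)=-3/19
row 3: denom=8−3·6/19=134/19; d'=(18−3·-3/19)/(134/19)=351/134
row 4: denom=8−1·19/134=1053/134; d'=(-4−1·351/134)/(1053/134)=-887/1053
back: M4=-887/1053
back: M3=351/134−19/134·-887/1053=2884/1053
back: M2=-3/19−6/19·2884/1053=-359/351
back: M1=-3/4−1/4·-359/351=-347/702
M: M0=0, M1=-347/702, M2=-359/351, M3=2884/1053, M4=-887/1053, M5=0
seg 0: a=1, c=M0/2=0, d=(M1−M0)/(6·2)=-347/8424, b=Δ0−h0·(2M0+M1)/6=700/1053
seg 1: a=2, c=M1/2=-347/1404, d=(M2−M1)/(6·2)=-371/8424, b=Δ1−h1·(2M1+M2)/6=359/2106
seg 2: a=1, c=M2/2=-359/702, d=(M3−M2)/(6·3)=3961/18954, b=Δ2−h2·(2M2+M3)/6=-1418/1053
seg 3: a=-2, c=M3/2=1442/1053, d=(M4−M3)/(6·1)=-419/702, b=Δ3−h3·(2M3+M4)/6=2585/2106
seg 4: a=0, c=M4/2=-887/2106, d=(M5−M4)/(6·3)=887/18954, b=Δ4−h4·(2M4+M5)/6=2291/1053
t_q=41/4 → seg 4, τ=9/4; S=0+2291/1053·τ+-887/2106·τ²+887/18954·τ³=49363/14976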